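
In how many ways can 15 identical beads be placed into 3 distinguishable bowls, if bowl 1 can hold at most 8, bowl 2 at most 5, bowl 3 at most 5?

Without the upper bounds there are C(17,2) = 136 ways to split 15 among 3 bowls.
Subtract solutions that violate a single cap (substitute x_i' = x_i − (cap_i+1)): x_1 ≥ 9 gives C(8,2) = 28; x_2 ≥ 6 gives C(11,2) = 55; x_3 ≥ 6 gives C(11,2) = 55. Together 138.
Add back pairs where two caps are both exceeded: 1 + 1 + 10 = 12.
By inclusion–exclusion the count is 136 − 138 + 12 = 10.

10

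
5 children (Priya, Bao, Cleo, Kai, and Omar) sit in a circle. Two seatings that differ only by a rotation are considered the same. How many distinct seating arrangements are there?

Around a circle, 5 distinct people have 5!/5 = (4)! = 24 rotationally distinct seatings.

24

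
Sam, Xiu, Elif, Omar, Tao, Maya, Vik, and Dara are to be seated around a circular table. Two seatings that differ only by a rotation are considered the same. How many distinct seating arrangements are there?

Around a circle, 8 distinct people have 8!/8 = (7)! = 5040 rotationally distinct seatings.

5040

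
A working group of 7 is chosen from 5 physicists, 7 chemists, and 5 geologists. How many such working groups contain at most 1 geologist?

Split by how many geologists are chosen (0 through 1).
Sum: C(5,0)·C(12,7) + C(5,1)·C(12,6) = 792 + 4620 = 5412.

5412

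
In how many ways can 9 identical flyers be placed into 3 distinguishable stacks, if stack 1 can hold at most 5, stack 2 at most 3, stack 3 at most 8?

Without the upper bounds there are C(11,2) = 55 ways to split 9 among 3 stacks.
Subtract solutions that violate a single cap (substitute x_i' = x_i − (cap_i+1)): x_1 ≥ 6 gives C(5,2) = 10; x_2 ≥ 4 gives C(7,2) = 21; x_3 ≥ 9 gives C(2,2) = 1. Together 32.
No two caps can be exceeded simultaneously, so the pair terms are all 0.
By inclusion–exclusion the count is 55 − 32 + 0 = 23.

23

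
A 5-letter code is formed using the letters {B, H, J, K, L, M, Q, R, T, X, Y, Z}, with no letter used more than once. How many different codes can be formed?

Choose and order 5 of the 12 symbols: the first letter has 12 options, the next 11, and so on down to 8.
12 × 11 × 10 × 9 × 8 = 95040.

95040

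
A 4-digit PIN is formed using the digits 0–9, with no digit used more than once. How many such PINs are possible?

5040

This is a permutation of 4 out of 10: P(10,4) = 10!/6!.
That product is 10 × 9 × 8 × 7 = 5040.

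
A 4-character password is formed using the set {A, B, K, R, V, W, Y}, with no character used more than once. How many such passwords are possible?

With no repetition, fill the 4 characters in order: 7 choices, then 6, down to 4.
That product is 7 × 6 × 5 × 4 = 840.

840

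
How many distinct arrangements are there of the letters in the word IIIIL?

5

The 5 letters of IIIIL have repeats: I appearing 4 times.
The number of distinct arrangements is 5!/(4!) = 120/24 = 5.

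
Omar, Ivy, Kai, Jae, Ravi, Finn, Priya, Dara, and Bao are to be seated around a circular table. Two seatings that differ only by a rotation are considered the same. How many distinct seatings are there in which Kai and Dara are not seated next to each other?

All circular seatings of 9 people number (8)! = 40320.
Seatings with Kai beside Dara: treat them as a block with 2 internal orders, giving 2 × (7)! = 10080.
Subtracting, 40320 − 10080 = 30240.

30240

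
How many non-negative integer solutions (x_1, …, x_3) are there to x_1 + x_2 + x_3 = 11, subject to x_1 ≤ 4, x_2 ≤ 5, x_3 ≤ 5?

10

By stars and bars, unrestricted non-negative solutions to x_1+…+x_3 = 11 number C(11+2,2) = 78.
Subtract solutions that violate a single cap (substitute x_i' = x_i − (cap_i+1)): x_1 ≥ 5 gives C(8,2) = 28; x_2 ≥ 6 gives C(7,2) = 21; x_3 ≥ 6 gives C(7,2) = 21. Together 70.
Add back pairs where two caps are both exceeded: 1 + 1 + 0 = 2.
By inclusion–exclusion the count is 78 − 70 + 2 = 10.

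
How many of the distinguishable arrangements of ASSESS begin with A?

Fix A in the first position and arrange the remaining 5 letters.
Those 5 letters have S appearing 4 times, giving (5)!/(4!) = 5.

5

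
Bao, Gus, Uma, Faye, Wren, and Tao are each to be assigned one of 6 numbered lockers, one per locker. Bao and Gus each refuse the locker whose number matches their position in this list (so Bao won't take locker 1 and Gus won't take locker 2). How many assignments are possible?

504

Let Aᵢ (for i ∈ {1, 2}) be the placements that put person i in their forbidden locker. Any j of these fix j positions, leaving (6−j)! ways to fill the rest, and there are C(2,j) ways to pick which j.
By inclusion–exclusion, the number of valid placements is Σ_{j=0}^{2} (−1)^j C(2,j)·(6−j)!.
Computing: 720 − 240 + 24 = 504.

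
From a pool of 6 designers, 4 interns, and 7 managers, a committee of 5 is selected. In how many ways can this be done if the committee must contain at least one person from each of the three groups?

4214

Total 5-person selections from all 17: C(17,5) = 6188.
Selections missing a whole group: no designers → C(11,5) = 462; no interns → C(13,5) = 1287; no managers → C(10,5) = 252.
Add back selections omitting two groups (i.e. drawn from a single group): C(6,5) + C(4,5) + C(7,5) = 27.
By inclusion–exclusion: 6188 − 2001 + 27 = 4214.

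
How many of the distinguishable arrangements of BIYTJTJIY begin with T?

Fix T in the first position and arrange the remaining 8 letters.
Those 8 letters have I appearing twice, J appearing twice, and Y appearing twice, giving (8)!/(2!·2!·2!) = 5040.

5040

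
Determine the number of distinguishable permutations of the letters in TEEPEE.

The 6 letters of TEEPEE have repeats: E appearing 4 times.
Dividing 6! = 720 by 4! = 24 for the repeated letters gives 30.

30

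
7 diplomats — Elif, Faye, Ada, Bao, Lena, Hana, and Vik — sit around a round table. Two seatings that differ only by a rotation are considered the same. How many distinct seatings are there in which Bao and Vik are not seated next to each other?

480

All circular seatings of 7 people number (6)! = 720.
Seatings with Bao beside Vik: treat them as a block with 2 internal orders, giving 2 × (5)! = 240.
Subtracting, 720 − 240 = 480.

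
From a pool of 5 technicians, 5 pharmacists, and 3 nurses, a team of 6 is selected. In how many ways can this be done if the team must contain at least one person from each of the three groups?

1450

With no constraint there are C(13,6) = 1716 possible selections.
Subtract selections that omit an entire group: no technicians → C(8,6) = 28; no pharmacists → C(8,6) = 28; no nurses → C(10,6) = 210.
Add back selections omitting two groups (i.e. drawn from a single group): C(5,6) + C(5,6) + C(3,6) = 0.
By inclusion–exclusion: 1716 − 266 + 0 = 1450.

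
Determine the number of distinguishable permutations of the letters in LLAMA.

30

Letter multiplicities in LLAMA: A×2, L×2, M×1.
So there are 5! / (2!·2!) = 30 distinguishable arrangements.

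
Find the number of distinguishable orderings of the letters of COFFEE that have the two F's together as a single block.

60

Treat the 2 copies of F as a single block. The multiset to arrange is then {FF, C, E, E, O}, 5 items in all.
That gives (5)!/(2!) = 60 arrangements.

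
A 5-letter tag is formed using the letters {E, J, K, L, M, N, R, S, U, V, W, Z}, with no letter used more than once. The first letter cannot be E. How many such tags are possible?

The first letter has 12−1 = 11 choices (anything except E).
The remaining 4 letters are filled from the other 11 symbols without repetition: 11 × 10 × 9 × 8 = 7920.
Total: 11 × 7920 = 87120.

87120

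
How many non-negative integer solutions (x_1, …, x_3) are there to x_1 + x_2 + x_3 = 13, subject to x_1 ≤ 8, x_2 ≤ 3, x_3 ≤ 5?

Without the upper bounds there are C(15,2) = 105 ways to split 13 among 3 variables.
Subtract solutions that violate a single cap (substitute x_i' = x_i − (cap_i+1)): x_1 ≥ 9 gives C(6,2) = 15; x_2 ≥ 4 gives C(11,2) = 55; x_3 ≥ 6 gives C(9,2) = 36. Together 106.
Add back pairs where two caps are both exceeded: 1 + 0 + 10 = 11.
By inclusion–exclusion the count is 105 − 106 + 11 = 10.

10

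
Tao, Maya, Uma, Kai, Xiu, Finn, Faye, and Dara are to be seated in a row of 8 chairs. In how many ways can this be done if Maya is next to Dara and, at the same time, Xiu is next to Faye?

2880

Treat {Maya,Dara} as one block (2 orders) and {Xiu,Faye} as another (2 orders).
That leaves 6 units to arrange: 2 × 2 × 6! = 4 × 720 = 2880.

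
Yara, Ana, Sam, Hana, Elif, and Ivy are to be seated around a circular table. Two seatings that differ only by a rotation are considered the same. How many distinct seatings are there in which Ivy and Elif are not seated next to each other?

72

All circular seatings of 6 people number (5)! = 120.
Those with Ivy next to Elif: fuse the pair into one unit and seat 5 units around a circle — 2·(4)! = 48.
Subtracting, 120 − 48 = 72.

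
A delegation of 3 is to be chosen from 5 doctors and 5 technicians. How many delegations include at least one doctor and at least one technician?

100

Total 3-person selections from all 10: C(10,3) = 120.
Selections missing a whole group: no doctors → C(5,3) = 10; no technicians → C(5,3) = 10.
Both groups omitted at once is impossible, so 120 − 20 = 100.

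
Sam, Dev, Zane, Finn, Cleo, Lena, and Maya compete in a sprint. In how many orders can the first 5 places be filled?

There are 7 choices for 1st place, 6 for 2nd, and so on down to 3 for position 5.
That gives 7 × 6 × 5 × 4 × 3 = 2520.

2520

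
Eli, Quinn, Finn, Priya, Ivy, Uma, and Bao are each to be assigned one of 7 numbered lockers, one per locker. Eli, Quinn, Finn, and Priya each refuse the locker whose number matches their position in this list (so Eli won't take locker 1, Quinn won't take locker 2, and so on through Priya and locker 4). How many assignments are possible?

Let Aᵢ (for 1 ≤ i ≤ 4) be the placements that put person i in their forbidden locker. Any j of these fix j positions, leaving (7−j)! ways to fill the rest, and there are C(4,j) ways to pick which j.
By inclusion–exclusion, the number of valid placements is Σ_{j=0}^{4} (−1)^j C(4,j)·(7−j)!.
Computing: 5040 − 2880 + 720 − 96 + 6 = 2790.

2790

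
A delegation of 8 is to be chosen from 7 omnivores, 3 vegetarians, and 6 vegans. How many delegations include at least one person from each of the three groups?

With no constraint there are C(16,8) = 12870 possible selections.
Subtract selections that omit an entire group: no omnivores → C(9,8) = 9; no vegetarians → C(13,8) = 1287; no vegans → C(10,8) = 45.
Add back selections omitting two groups (i.e. drawn from a single group): C(7,8) + C(3,8) + C(6,8) = 0.
By inclusion–exclusion: 12870 − 1341 + 0 = 11529.

11529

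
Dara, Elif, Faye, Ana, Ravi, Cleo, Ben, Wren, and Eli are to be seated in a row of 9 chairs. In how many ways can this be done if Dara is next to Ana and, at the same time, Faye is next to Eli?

Treat {Dara,Ana} as one block (2 orders) and {Faye,Eli} as another (2 orders).
That leaves 7 units to arrange: 2 × 2 × 7! = 4 × 5040 = 20160.

20160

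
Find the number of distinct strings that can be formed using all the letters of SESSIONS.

Letter multiplicities in SESSIONS: E×1, I×1, N×1, O×1, S×4.
The number of distinct arrangements is 8!/(4!) = 40320/24 = 1680.

1680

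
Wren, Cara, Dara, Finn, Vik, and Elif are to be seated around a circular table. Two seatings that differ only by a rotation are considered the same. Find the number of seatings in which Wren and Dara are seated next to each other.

48

Glue Wren and Dara into a block (2 internal orders). Seating 5 units around a circle gives (4)! arrangements.
So 2 × (4)! = 2 × 24 = 48.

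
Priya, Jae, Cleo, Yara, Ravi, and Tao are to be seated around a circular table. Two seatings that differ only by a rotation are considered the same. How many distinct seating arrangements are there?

120

Around a circle, 6 distinct people have 6!/6 = (5)! = 120 rotationally distinct seatings.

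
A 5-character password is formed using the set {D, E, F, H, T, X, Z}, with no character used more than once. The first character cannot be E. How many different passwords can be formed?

The first character has 7−1 = 6 choices (anything except E).
The remaining 4 characters are filled from the other 6 symbols without repetition: 6 × 5 × 4 × 3 = 360.
Total: 6 × 360 = 2160.

2160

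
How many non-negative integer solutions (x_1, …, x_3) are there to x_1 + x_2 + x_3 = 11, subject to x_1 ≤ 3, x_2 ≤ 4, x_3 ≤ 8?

By stars and bars, unrestricted non-negative solutions to x_1+…+x_3 = 11 number C(11+2,2) = 78.
Subtract solutions that violate a single cap (substitute x_i' = x_i − (cap_i+1)): x_1 ≥ 4 gives C(9,2) = 36; x_2 ≥ 5 gives C(8,2) = 28; x_3 ≥ 9 gives C(4,2) = 6. Together 70.
Add back pairs where two caps are both exceeded: 6 + 0 + 0 = 6.
By inclusion–exclusion the count is 78 − 70 + 6 = 14.

14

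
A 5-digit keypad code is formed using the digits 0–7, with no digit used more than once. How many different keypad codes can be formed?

6720

Choose and order 5 of the 8 symbols: the first digit has 8 options, the next 7, and so on down to 4.
That product is 8 × 7 × 6 × 5 × 4 = 6720.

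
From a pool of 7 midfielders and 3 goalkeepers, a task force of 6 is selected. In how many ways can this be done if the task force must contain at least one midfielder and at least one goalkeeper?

203

Unrestricted: C(10,6) = 210 ways to pick any 6 of the 10.
Selections missing a whole group: no midfielders → C(3,6) = 0; no goalkeepers → C(7,6) = 7.
Both groups omitted at once is impossible, so 210 − 7 = 203.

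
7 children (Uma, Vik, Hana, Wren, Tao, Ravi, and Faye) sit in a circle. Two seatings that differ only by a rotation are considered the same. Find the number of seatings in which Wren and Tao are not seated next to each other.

All circular seatings of 7 people number (6)! = 720.
Seatings with Wren beside Tao: treat them as a block with 2 internal orders, giving 2 × (5)! = 240.
Subtracting, 720 − 240 = 480.

480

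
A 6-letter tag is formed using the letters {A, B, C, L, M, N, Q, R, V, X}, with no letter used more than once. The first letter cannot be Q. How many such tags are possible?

The first letter has 10−1 = 9 choices (anything except Q).
The remaining 5 letters are filled from the other 9 symbols without repetition: 9 × 8 × 7 × 6 × 5 = 15120.
Total: 9 × 15120 = 136080.

136080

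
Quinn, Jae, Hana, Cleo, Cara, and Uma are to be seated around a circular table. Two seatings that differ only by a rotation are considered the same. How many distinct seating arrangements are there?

120

Around a circle, 6 distinct people have 6!/6 = (5)! = 120 rotationally distinct seatings.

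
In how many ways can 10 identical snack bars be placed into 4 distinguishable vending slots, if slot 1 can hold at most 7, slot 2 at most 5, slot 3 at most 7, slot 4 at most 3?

Ignoring the caps, the number of non-negative solutions to x_1+…+x_4 = 10 is C(13,3) = 286.
Subtract solutions that violate a single cap (substitute x_i' = x_i − (cap_i+1)): x_1 ≥ 8 gives C(5,3) = 10; x_2 ≥ 6 gives C(7,3) = 35; x_3 ≥ 8 gives C(5,3) = 10; x_4 ≥ 4 gives C(9,3) = 84. Together 139.
Add back pairs where two caps are both exceeded: 0 + 0 + 0 + 0 + 1 + 0 = 1.
By inclusion–exclusion the count is 286 − 139 + 1 = 148.

148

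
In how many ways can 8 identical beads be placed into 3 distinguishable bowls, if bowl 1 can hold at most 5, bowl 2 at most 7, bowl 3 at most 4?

Without the upper bounds there are C(10,2) = 45 ways to split 8 among 3 bowls.
Subtract solutions that violate a single cap (substitute x_i' = x_i − (cap_i+1)): x_1 ≥ 6 gives C(4,2) = 6; x_2 ≥ 8 gives C(2,2) = 1; x_3 ≥ 5 gives C(5,2) = 10. Together 17.
No two caps can be exceeded simultaneously, so the pair terms are all 0.
By inclusion–exclusion the count is 45 − 17 + 0 = 28.

28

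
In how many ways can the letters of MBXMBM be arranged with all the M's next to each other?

Treat the 3 copies of M as a single block. The multiset to arrange is then {MMM, B, B, X}, 4 items in all.
That gives (4)!/(2!) = 12 arrangements.

12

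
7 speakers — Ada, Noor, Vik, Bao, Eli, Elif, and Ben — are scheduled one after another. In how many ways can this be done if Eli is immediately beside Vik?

Place the 5 others and the Eli-Vik pair as 6 objects in a line; the pair has 2 internal arrangements.
That gives 2 × 6! = 2 × 720 = 1440.

1440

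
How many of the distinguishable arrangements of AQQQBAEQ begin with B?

105

Fix B in the first position and arrange the remaining 7 letters.
Those 7 letters have A appearing twice and Q appearing 4 times, giving (7)!/(4!·2!) = 105.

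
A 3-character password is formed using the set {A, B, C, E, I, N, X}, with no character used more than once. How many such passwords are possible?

210

This is a permutation of 3 out of 7: P(7,3) = 7!/4!.
7 × 6 × 5 = 210.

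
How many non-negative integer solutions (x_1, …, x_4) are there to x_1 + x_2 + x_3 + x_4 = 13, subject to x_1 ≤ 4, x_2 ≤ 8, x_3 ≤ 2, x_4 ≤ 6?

74

Without the upper bounds there are C(16,3) = 560 ways to split 13 among 4 variables.
Subtract solutions that violate a single cap (substitute x_i' = x_i − (cap_i+1)): x_1 ≥ 5 gives C(11,3) = 165; x_2 ≥ 9 gives C(7,3) = 35; x_3 ≥ 3 gives C(13,3) = 286; x_4 ≥ 7 gives C(9,3) = 84. Together 570.
Add back pairs where two caps are both exceeded: 0 + 56 + 4 + 4 + 0 + 20 = 84.
By inclusion–exclusion the count is 560 − 570 + 84 = 74.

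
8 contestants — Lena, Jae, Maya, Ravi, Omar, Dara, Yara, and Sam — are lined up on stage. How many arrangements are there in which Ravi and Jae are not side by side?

30240

There are 8! = 40320 arrangements in all. If Ravi and Jae are adjacent, merging them into one block gives 2·(7)! = 10080 arrangements.
Complementary counting: 40320 − 10080 = 30240.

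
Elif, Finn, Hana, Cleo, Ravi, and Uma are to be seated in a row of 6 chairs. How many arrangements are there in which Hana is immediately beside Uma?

Place the 4 others and the Hana-Uma pair as 5 objects in a line; the pair has 2 internal arrangements.
That gives 2 × 5! = 2 × 120 = 240.

240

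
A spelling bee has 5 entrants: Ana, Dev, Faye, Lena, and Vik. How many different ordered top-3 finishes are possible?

This is an ordered selection of 3 from 5: P(5,3).
That gives 5 × 4 × 3 = 60.

60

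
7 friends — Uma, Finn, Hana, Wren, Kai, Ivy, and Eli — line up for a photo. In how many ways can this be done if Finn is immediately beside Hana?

Place the 5 others and the Finn-Hana pair as 6 objects in a line; the pair has 2 internal arrangements.
That gives 2 × 6! = 2 × 720 = 1440.

1440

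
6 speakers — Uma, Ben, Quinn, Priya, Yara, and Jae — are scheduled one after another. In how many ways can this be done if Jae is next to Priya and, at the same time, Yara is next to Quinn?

Treat {Jae,Priya} as one block (2 orders) and {Yara,Quinn} as another (2 orders).
That leaves 4 units to arrange: 2 × 2 × 4! = 4 × 24 = 96.

96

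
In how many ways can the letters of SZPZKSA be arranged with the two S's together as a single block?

Treat the 2 copies of S as a single block. The multiset to arrange is then {SS, A, K, P, Z, Z}, 6 items in all.
That gives (6)!/(2!) = 360 arrangements.

360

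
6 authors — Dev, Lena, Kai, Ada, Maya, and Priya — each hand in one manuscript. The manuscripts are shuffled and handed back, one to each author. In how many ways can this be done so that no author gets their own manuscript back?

Count assignments avoiding every fixed point. For any j of the 6 authors fixed to their own manuscript, the other 6−j can be arranged in (6−j)! ways.
By inclusion–exclusion this is Σ_{j=0}^{6} (−1)^j C(6,j)·(6−j)!.
Computing: 720 − 720 + 360 − 120 + 30 − 6 + 1 = 265.

265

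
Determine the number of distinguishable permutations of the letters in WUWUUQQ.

210

WUWUUQQ has 7 letters with Q appearing twice, U appearing 3 times, and W appearing twice.
So there are 7! / (3!·2!·2!) = 210 distinguishable arrangements.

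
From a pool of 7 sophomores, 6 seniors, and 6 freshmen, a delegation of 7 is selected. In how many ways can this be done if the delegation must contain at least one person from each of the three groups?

With no constraint there are C(19,7) = 50388 possible selections.
Selections missing a whole group: no sophomores → C(12,7) = 792; no seniors → C(13,7) = 1716; no freshmen → C(13,7) = 1716.
Add back selections omitting two groups (i.e. drawn from a single group): C(7,7) + C(6,7) + C(6,7) = 1.
By inclusion–exclusion: 50388 − 4224 + 1 = 46165.

46165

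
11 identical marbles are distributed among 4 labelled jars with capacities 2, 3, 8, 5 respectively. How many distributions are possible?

Without the upper bounds there are C(14,3) = 364 ways to split 11 among 4 jars.
Subtract solutions that violate a single cap (substitute x_i' = x_i − (cap_i+1)): x_1 ≥ 3 gives C(11,3) = 165; x_2 ≥ 4 gives C(10,3) = 120; x_3 ≥ 9 gives C(5,3) = 10; x_4 ≥ 6 gives C(8,3) = 56. Together 351.
Add back pairs where two caps are both exceeded: 35 + 0 + 10 + 0 + 4 + 0 = 49.
By inclusion–exclusion the count is 364 − 351 + 49 = 62.

62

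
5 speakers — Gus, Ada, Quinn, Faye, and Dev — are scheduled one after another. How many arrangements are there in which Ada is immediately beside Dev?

48

Treat {Ada, Dev} as a single unit. There are 4 units to order, and the pair itself can be ordered 2 ways.
That gives 2 × 4! = 2 × 24 = 48.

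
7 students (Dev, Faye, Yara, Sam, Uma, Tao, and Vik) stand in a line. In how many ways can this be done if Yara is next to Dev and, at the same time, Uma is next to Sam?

Treat {Yara,Dev} as one block (2 orders) and {Uma,Sam} as another (2 orders).
That leaves 5 units to arrange: 2 × 2 × 5! = 4 × 120 = 480.

480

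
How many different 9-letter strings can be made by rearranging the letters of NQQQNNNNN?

84

NQQQNNNNN has 9 letters with N appearing 6 times and Q appearing 3 times.
The number of distinct arrangements is 9!/(6!·3!) = 362880/4320 = 84.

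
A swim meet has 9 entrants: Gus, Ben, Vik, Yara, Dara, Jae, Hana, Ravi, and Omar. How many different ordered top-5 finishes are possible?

15120

There are 9 choices for 1st place, 8 for 2nd, and so on down to 5 for position 5.
That gives 9 × 8 × 7 × 6 × 5 = 15120.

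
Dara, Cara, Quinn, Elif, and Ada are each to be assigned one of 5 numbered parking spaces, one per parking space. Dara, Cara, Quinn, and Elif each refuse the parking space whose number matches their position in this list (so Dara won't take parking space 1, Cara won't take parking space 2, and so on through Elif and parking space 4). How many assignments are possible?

53

Let Aᵢ (for 1 ≤ i ≤ 4) be the placements that put person i in their forbidden parking space. Any j of these fix j positions, leaving (5−j)! ways to fill the rest, and there are C(4,j) ways to pick which j.
By inclusion–exclusion, the number of valid placements is Σ_{j=0}^{4} (−1)^j C(4,j)·(5−j)!.
Computing: 120 − 96 + 36 − 8 + 1 = 53.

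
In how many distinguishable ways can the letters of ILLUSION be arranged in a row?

Letter multiplicities in ILLUSION: I×2, L×2, N×1, O×1, S×1, U×1.
Dividing 8! = 40320 by 2!·2! = 4 for the repeated letters gives 10080.

10080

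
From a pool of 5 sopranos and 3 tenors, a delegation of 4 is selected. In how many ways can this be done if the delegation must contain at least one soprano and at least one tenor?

Unrestricted: C(8,4) = 70 ways to pick any 4 of the 8.
Subtract selections that omit an entire group: no sopranos → C(3,4) = 0; no tenors → C(5,4) = 5.
Both groups omitted at once is impossible, so 70 − 5 = 65.

65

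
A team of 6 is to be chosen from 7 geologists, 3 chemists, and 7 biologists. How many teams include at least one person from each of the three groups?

Unrestricted: C(17,6) = 12376 ways to pick any 6 of the 17.
Selections missing a whole group: no geologists → C(10,6) = 210; no chemists → C(14,6) = 3003; no biologists → C(10,6) = 210.
Add back selections omitting two groups (i.e. drawn from a single group): C(7,6) + C(3,6) + C(7,6) = 14.
By inclusion–exclusion: 12376 − 3423 + 14 = 8967.

8967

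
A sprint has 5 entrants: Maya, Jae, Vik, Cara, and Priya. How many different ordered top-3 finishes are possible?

60

This is an ordered selection of 3 from 5: P(5,3).
That gives 5 × 4 × 3 = 60.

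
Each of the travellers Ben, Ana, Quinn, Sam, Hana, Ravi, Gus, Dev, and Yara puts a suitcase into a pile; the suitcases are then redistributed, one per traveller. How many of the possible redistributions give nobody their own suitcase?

133496

Let Aᵢ be the assignments in which traveller i gets their own suitcase. We want the size of the complement of A₁∪…∪A_9.
By inclusion–exclusion this is Σ_{j=0}^{9} (−1)^j C(9,j)·(9−j)!.
Computing: 362880 − 362880 + 181440 − 60480 + 15120 − 3024 + 504 − 72 + 9 − 1 = 133496.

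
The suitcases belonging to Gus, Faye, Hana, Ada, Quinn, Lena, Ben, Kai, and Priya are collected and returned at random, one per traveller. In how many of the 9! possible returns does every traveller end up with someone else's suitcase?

133496

This is the derangement count D_9: permutations of 9 items with no fixed point.
By inclusion–exclusion this is Σ_{j=0}^{9} (−1)^j C(9,j)·(9−j)!.
Computing: 362880 − 362880 + 181440 − 60480 + 15120 − 3024 + 504 − 72 + 9 − 1 = 133496.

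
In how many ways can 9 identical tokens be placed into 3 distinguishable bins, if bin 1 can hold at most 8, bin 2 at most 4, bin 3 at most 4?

24

Without the upper bounds there are C(11,2) = 55 ways to split 9 among 3 bins.
Subtract solutions that violate a single cap (substitute x_i' = x_i − (cap_i+1)): x_1 ≥ 9 gives C(2,2) = 1; x_2 ≥ 5 gives C(6,2) = 15; x_3 ≥ 5 gives C(6,2) = 15. Together 31.
No two caps can be exceeded simultaneously, so the pair terms are all 0.
By inclusion–exclusion the count is 55 − 31 + 0 = 24.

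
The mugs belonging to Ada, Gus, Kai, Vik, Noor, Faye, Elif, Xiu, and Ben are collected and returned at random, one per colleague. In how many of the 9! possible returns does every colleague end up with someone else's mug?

Let Aᵢ be the assignments in which colleague i gets their own mug. We want the size of the complement of A₁∪…∪A_9.
By inclusion–exclusion this is Σ_{j=0}^{9} (−1)^j C(9,j)·(9−j)!.
Computing: 362880 − 362880 + 181440 − 60480 + 15120 − 3024 + 504 − 72 + 9 − 1 = 133496.

133496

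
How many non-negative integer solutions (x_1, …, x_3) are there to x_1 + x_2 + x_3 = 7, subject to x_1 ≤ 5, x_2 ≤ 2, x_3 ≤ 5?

By stars and bars, unrestricted non-negative solutions to x_1+…+x_3 = 7 number C(7+2,2) = 36.
Subtract solutions that violate a single cap (substitute x_i' = x_i − (cap_i+1)): x_1 ≥ 6 gives C(3,2) = 3; x_2 ≥ 3 gives C(6,2) = 15; x_3 ≥ 6 gives C(3,2) = 3. Together 21.
No two caps can be exceeded simultaneously, so the pair terms are all 0.
By inclusion–exclusion the count is 36 − 21 + 0 = 15.

15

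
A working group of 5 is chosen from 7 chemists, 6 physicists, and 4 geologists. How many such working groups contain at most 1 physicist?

2442

Split by how many physicists are chosen (0 through 1).
Sum: C(6,0)·C(11,5) + C(6,1)·C(11,4) = 462 + 1980 = 2442.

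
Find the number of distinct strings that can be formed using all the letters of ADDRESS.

Letter multiplicities in ADDRESS: A×1, D×2, E×1, R×1, S×2.
So there are 7! / (2!·2!) = 1260 distinguishable arrangements.

1260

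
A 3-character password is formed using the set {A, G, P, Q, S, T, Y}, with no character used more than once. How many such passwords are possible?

210

Choose and order 3 of the 7 symbols: the first character has 7 options, the next 6, then 5.
7 × 6 × 5 = 210.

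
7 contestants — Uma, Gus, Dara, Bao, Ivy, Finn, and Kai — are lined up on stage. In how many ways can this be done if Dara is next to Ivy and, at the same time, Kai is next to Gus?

Treat {Dara,Ivy} as one block (2 orders) and {Kai,Gus} as another (2 orders).
That leaves 5 units to arrange: 2 × 2 × 5! = 4 × 120 = 480.

480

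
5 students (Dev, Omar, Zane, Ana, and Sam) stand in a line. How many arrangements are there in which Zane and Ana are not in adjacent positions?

72

There are 5! = 120 arrangements in all. If Zane and Ana are adjacent, merging them into one block gives 2·(4)! = 48 arrangements.
Complementary counting: 120 − 48 = 72.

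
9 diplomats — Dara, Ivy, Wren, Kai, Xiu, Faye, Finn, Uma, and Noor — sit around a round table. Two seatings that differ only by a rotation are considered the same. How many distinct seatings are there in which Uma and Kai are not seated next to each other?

All circular seatings of 9 people number (8)! = 40320.
Seatings with Uma beside Kai: treat them as a block with 2 internal orders, giving 2 × (7)! = 10080.
Subtracting, 40320 − 10080 = 30240.

30240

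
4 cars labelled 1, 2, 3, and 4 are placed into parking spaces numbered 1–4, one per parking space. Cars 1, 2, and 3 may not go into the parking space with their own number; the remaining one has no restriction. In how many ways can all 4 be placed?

Let Aᵢ (for i ∈ {1, 2, 3}) be the placements that put car i in its forbidden parking space. Any j of these fix j positions, leaving (4−j)! ways to fill the rest, and there are C(3,j) ways to pick which j.
By inclusion–exclusion, the number of valid placements is Σ_{j=0}^{3} (−1)^j C(3,j)·(4−j)!.
Computing: 24 − 18 + 6 − 1 = 11.

11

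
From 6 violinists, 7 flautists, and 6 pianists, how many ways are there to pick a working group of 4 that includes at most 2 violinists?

3601

Split by how many violinists are chosen (0 through 2).
Sum: C(6,0)·C(13,4) + C(6,1)·C(13,3) + C(6,2)·C(13,2) = 715 + 1716 + 1170 = 3601.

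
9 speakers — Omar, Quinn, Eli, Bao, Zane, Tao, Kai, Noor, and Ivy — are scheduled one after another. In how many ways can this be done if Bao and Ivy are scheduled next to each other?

Place the 7 others and the Bao-Ivy pair as 8 objects in a line; the pair has 2 internal arrangements.
That gives 2 × 8! = 2 × 40320 = 80640.

80640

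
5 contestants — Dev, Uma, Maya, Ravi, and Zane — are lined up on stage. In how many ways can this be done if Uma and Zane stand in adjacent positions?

48

Glue Uma and Zane into one block (2 internal orders), leaving 4 units to arrange in a row.
So the count is 2·(4)! = 48.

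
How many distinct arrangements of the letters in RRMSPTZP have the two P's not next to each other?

7560

Total arrangements of RRMSPTZP: 8!/(2!·2!) = 10080.
If the two P's are adjacent, glue them into one block, leaving 7 items to arrange: (7)!/(2!) = 2520 ways.
Hence 10080 − 2520 = 7560.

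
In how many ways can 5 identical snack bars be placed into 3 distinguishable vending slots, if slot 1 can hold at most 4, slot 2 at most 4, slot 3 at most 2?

Ignoring the caps, the number of non-negative solutions to x_1+…+x_3 = 5 is C(7,2) = 21.
Subtract solutions that violate a single cap (substitute x_i' = x_i − (cap_i+1)): x_1 ≥ 5 gives C(2,2) = 1; x_2 ≥ 5 gives C(2,2) = 1; x_3 ≥ 3 gives C(4,2) = 6. Together 8.
No two caps can be exceeded simultaneously, so the pair terms are all 0.
By inclusion–exclusion the count is 21 − 8 + 0 = 13.

13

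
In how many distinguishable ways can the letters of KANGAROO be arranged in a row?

KANGAROO has 8 letters with A appearing twice and O appearing twice.
So there are 8! / (2!·2!) = 10080 distinguishable arrangements.

10080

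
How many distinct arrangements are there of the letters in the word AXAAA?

The 5 letters of AXAAA have repeats: A appearing 4 times.
So there are 5! / (4!) = 5 distinguishable arrangements.

5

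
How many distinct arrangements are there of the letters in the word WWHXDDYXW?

The 9 letters of WWHXDDYXW have repeats: D appearing twice, W appearing 3 times, and X appearing twice.
The number of distinct arrangements is 9!/(3!·2!·2!) = 362880/24 = 15120.

15120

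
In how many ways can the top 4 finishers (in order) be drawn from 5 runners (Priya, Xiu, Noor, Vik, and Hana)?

120

There are 5 choices for 1st place, 4 for 2nd, and so on down to 2 for position 4.
That gives 5 × 4 × 3 × 2 = 120.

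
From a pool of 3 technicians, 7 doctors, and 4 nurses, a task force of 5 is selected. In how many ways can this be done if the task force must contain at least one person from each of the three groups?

1288

Total 5-person selections from all 14: C(14,5) = 2002.
Selections missing a whole group: no technicians → C(11,5) = 462; no doctors → C(7,5) = 21; no nurses → C(10,5) = 252.
Add back selections omitting two groups (i.e. drawn from a single group): C(3,5) + C(7,5) + C(4,5) = 21.
By inclusion–exclusion: 2002 − 735 + 21 = 1288.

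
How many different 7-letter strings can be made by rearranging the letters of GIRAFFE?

2520

The 7 letters of GIRAFFE have repeats: F appearing twice.
So there are 7! / (2!) = 2520 distinguishable arrangements.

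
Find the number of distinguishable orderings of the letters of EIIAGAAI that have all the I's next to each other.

120

Treat the 3 copies of I as a single block. The multiset to arrange is then {III, A, A, A, E, G}, 6 items in all.
That gives (6)!/(3!) = 120 arrangements.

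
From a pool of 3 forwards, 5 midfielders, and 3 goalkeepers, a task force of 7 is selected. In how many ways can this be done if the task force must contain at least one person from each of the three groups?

314

With no constraint there are C(11,7) = 330 possible selections.
Subtract selections that omit an entire group: no forwards → C(8,7) = 8; no midfielders → C(6,7) = 0; no goalkeepers → C(8,7) = 8.
Add back selections omitting two groups (i.e. drawn from a single group): C(3,7) + C(5,7) + C(3,7) = 0.
By inclusion–exclusion: 330 − 16 + 0 = 314.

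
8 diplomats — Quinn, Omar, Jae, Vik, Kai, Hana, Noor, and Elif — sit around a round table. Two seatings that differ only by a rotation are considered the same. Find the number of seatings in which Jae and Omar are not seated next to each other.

All circular seatings of 8 people number (7)! = 5040.
Those with Jae next to Omar: fuse the pair into one unit and seat 7 units around a circle — 2·(6)! = 1440.
Subtracting, 5040 − 1440 = 3600.

3600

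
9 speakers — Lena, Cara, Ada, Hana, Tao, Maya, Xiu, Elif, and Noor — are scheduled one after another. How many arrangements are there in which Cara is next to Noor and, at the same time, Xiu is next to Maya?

20160

Treat {Cara,Noor} as one block (2 orders) and {Xiu,Maya} as another (2 orders).
That leaves 7 units to arrange: 2 × 2 × 7! = 4 × 5040 = 20160.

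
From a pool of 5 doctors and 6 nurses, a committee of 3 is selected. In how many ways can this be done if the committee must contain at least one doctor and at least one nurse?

With no constraint there are C(11,3) = 165 possible selections.
Selections missing a whole group: no doctors → C(6,3) = 20; no nurses → C(5,3) = 10.
Both groups omitted at once is impossible, so 165 − 30 = 135.

135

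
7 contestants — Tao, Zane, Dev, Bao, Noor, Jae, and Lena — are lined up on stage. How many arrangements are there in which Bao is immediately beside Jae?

1440

Place the 5 others and the Bao-Jae pair as 6 objects in a line; the pair has 2 internal arrangements.
That gives 2 × 6! = 2 × 720 = 1440.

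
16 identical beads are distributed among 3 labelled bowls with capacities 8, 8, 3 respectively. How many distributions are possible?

10

Without the upper bounds there are C(18,2) = 153 ways to split 16 among 3 bowls.
Subtract solutions that violate a single cap (substitute x_i' = x_i − (cap_i+1)): x_1 ≥ 9 gives C(9,2) = 36; x_2 ≥ 9 gives C(9,2) = 36; x_3 ≥ 4 gives C(14,2) = 91. Together 163.
Add back pairs where two caps are both exceeded: 0 + 10 + 10 = 20.
By inclusion–exclusion the count is 153 − 163 + 20 = 10.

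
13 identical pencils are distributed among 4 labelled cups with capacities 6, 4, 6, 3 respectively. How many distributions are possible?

Without the upper bounds there are C(16,3) = 560 ways to split 13 among 4 cups.
Subtract solutions that violate a single cap (substitute x_i' = x_i − (cap_i+1)): x_1 ≥ 7 gives C(9,3) = 84; x_2 ≥ 5 gives C(11,3) = 165; x_3 ≥ 7 gives C(9,3) = 84; x_4 ≥ 4 gives C(12,3) = 220. Together 553.
Add back pairs where two caps are both exceeded: 4 + 0 + 10 + 4 + 35 + 10 = 63.
By inclusion–exclusion the count is 560 − 553 + 63 = 70.

70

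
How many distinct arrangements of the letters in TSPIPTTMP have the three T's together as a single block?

840

Treat the 3 copies of T as a single block. The multiset to arrange is then {TTT, I, M, P, P, P, S}, 7 items in all.
That gives (7)!/(3!) = 840 arrangements.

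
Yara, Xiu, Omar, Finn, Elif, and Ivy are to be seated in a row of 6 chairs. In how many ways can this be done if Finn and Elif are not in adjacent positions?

480

There are 6! = 720 arrangements in all. If Finn and Elif are adjacent, merging them into one block gives 2·(5)! = 240 arrangements.
So 720 − 240 = 480 arrangements keep them apart.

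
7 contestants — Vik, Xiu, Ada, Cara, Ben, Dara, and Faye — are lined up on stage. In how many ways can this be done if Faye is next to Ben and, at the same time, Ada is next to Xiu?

480

Treat {Faye,Ben} as one block (2 orders) and {Ada,Xiu} as another (2 orders).
That leaves 5 units to arrange: 2 × 2 × 5! = 4 × 120 = 480.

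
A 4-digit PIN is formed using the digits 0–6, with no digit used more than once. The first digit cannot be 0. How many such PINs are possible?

720

The first digit has 7−1 = 6 choices (anything except 0).
The remaining 3 digits are filled from the other 6 symbols without repetition: 6 × 5 × 4 = 120.
Total: 6 × 120 = 720.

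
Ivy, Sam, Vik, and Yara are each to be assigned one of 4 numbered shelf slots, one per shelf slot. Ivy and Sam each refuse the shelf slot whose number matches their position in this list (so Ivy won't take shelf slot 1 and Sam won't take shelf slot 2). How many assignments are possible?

14

Let Aᵢ (for i ∈ {1, 2}) be the placements that put person i in their forbidden shelf slot. Any j of these fix j positions, leaving (4−j)! ways to fill the rest, and there are C(2,j) ways to pick which j.
By inclusion–exclusion, the number of valid placements is Σ_{j=0}^{2} (−1)^j C(2,j)·(4−j)!.
Computing: 24 − 12 + 2 = 14.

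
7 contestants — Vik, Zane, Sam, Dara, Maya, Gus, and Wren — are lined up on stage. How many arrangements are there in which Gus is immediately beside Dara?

Treat {Gus, Dara} as a single unit. There are 6 units to order, and the pair itself can be ordered 2 ways.
So the count is 2·(6)! = 1440.

1440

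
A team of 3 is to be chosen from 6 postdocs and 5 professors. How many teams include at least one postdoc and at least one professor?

135

With no constraint there are C(11,3) = 165 possible selections.
Subtract selections that omit an entire group: no postdocs → C(5,3) = 10; no professors → C(6,3) = 20.
Both groups omitted at once is impossible, so 165 − 30 = 135.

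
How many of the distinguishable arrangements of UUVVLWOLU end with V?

With the last slot taken by V, it remains to arrange the other 8 letters (UUVLWOLU).
Those 8 letters have L appearing twice and U appearing 3 times, giving (8)!/(3!·2!) = 3360.

3360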